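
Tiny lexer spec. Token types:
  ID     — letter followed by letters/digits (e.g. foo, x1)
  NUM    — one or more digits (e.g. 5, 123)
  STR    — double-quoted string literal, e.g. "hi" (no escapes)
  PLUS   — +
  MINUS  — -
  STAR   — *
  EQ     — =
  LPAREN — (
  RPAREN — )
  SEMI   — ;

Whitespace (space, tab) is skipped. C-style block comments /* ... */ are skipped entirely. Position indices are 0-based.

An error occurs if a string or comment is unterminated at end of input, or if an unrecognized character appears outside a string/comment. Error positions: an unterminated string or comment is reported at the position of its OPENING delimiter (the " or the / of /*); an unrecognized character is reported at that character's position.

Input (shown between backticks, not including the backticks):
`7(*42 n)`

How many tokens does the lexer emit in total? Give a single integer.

Answer: 6

Derivation:
pos=0: emit NUM '7' (now at pos=1)
pos=1: emit LPAREN '('
pos=2: emit STAR '*'
pos=3: emit NUM '42' (now at pos=5)
pos=6: emit ID 'n' (now at pos=7)
pos=7: emit RPAREN ')'
DONE. 6 tokens: [NUM, LPAREN, STAR, NUM, ID, RPAREN]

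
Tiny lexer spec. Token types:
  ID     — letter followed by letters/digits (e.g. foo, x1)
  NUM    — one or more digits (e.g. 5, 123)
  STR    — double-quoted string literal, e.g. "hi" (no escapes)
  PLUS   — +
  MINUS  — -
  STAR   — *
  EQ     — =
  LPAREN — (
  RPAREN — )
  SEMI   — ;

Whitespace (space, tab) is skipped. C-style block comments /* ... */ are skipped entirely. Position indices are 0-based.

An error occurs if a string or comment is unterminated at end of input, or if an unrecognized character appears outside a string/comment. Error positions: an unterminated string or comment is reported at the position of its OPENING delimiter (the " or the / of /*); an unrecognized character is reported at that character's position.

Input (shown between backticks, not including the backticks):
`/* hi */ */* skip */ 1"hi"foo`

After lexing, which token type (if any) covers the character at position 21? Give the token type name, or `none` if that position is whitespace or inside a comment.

pos=0: enter COMMENT mode (saw '/*')
exit COMMENT mode (now at pos=8)
pos=9: emit STAR '*'
pos=10: enter COMMENT mode (saw '/*')
exit COMMENT mode (now at pos=20)
pos=21: emit NUM '1' (now at pos=22)
pos=22: enter STRING mode
pos=22: emit STR "hi" (now at pos=26)
pos=26: emit ID 'foo' (now at pos=29)
DONE. 4 tokens: [STAR, NUM, STR, ID]
Position 21: char is '1' -> NUM

Answer: NUM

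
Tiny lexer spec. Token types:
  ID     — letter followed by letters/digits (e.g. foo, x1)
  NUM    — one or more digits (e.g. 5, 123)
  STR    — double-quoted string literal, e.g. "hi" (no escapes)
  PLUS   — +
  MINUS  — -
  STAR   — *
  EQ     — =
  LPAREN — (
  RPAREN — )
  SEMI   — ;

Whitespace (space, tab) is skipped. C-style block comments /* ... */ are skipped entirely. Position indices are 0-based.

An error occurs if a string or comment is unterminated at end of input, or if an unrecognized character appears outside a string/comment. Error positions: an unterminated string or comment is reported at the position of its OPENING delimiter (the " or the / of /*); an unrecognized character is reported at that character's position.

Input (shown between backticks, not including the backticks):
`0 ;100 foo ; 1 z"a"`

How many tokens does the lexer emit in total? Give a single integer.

pos=0: emit NUM '0' (now at pos=1)
pos=2: emit SEMI ';'
pos=3: emit NUM '100' (now at pos=6)
pos=7: emit ID 'foo' (now at pos=10)
pos=11: emit SEMI ';'
pos=13: emit NUM '1' (now at pos=14)
pos=15: emit ID 'z' (now at pos=16)
pos=16: enter STRING mode
pos=16: emit STR "a" (now at pos=19)
DONE. 8 tokens: [NUM, SEMI, NUM, ID, SEMI, NUM, ID, STR]

Answer: 8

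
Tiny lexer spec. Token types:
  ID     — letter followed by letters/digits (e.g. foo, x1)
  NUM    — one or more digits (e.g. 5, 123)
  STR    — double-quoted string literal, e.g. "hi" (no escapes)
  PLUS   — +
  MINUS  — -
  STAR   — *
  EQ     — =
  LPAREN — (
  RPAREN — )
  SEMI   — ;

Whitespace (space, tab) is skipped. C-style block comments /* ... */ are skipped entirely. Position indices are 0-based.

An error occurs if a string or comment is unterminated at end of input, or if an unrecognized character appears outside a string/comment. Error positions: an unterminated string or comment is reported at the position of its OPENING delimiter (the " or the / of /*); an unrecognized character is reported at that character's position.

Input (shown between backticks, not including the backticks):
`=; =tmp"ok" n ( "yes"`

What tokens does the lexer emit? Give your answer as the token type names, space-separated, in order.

pos=0: emit EQ '='
pos=1: emit SEMI ';'
pos=3: emit EQ '='
pos=4: emit ID 'tmp' (now at pos=7)
pos=7: enter STRING mode
pos=7: emit STR "ok" (now at pos=11)
pos=12: emit ID 'n' (now at pos=13)
pos=14: emit LPAREN '('
pos=16: enter STRING mode
pos=16: emit STR "yes" (now at pos=21)
DONE. 8 tokens: [EQ, SEMI, EQ, ID, STR, ID, LPAREN, STR]

Answer: EQ SEMI EQ ID STR ID LPAREN STR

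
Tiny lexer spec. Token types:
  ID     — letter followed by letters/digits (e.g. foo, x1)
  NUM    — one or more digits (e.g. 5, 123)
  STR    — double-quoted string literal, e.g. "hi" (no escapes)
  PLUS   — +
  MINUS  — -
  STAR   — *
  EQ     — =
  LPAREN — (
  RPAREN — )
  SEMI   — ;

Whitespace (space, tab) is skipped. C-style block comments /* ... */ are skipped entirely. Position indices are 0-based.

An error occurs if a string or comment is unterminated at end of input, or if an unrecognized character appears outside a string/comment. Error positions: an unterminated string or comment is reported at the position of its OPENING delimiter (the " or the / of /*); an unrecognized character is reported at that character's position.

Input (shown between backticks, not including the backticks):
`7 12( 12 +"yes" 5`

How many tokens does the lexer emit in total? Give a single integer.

pos=0: emit NUM '7' (now at pos=1)
pos=2: emit NUM '12' (now at pos=4)
pos=4: emit LPAREN '('
pos=6: emit NUM '12' (now at pos=8)
pos=9: emit PLUS '+'
pos=10: enter STRING mode
pos=10: emit STR "yes" (now at pos=15)
pos=16: emit NUM '5' (now at pos=17)
DONE. 7 tokens: [NUM, NUM, LPAREN, NUM, PLUS, STR, NUM]

Answer: 7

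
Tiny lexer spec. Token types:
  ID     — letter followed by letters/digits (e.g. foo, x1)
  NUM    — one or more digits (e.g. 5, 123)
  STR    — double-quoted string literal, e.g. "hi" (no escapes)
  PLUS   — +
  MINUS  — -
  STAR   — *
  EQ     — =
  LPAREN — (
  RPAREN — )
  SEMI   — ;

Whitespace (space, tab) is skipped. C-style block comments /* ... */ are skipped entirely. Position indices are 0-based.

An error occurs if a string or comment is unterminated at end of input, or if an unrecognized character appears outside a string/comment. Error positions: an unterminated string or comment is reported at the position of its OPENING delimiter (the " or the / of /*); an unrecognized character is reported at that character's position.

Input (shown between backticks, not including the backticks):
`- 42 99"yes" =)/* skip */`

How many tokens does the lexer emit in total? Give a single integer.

Answer: 6

Derivation:
pos=0: emit MINUS '-'
pos=2: emit NUM '42' (now at pos=4)
pos=5: emit NUM '99' (now at pos=7)
pos=7: enter STRING mode
pos=7: emit STR "yes" (now at pos=12)
pos=13: emit EQ '='
pos=14: emit RPAREN ')'
pos=15: enter COMMENT mode (saw '/*')
exit COMMENT mode (now at pos=25)
DONE. 6 tokens: [MINUS, NUM, NUM, STR, EQ, RPAREN]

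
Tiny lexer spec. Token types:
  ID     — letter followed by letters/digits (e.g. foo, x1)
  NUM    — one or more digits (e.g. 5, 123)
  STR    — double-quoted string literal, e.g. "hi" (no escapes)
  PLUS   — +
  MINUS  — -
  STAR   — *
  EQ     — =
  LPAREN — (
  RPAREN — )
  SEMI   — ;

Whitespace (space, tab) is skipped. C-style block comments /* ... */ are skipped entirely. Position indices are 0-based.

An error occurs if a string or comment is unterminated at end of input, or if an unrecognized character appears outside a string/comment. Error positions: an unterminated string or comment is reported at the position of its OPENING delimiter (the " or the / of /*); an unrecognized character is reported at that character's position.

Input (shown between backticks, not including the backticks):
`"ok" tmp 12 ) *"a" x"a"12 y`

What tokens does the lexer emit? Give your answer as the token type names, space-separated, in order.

pos=0: enter STRING mode
pos=0: emit STR "ok" (now at pos=4)
pos=5: emit ID 'tmp' (now at pos=8)
pos=9: emit NUM '12' (now at pos=11)
pos=12: emit RPAREN ')'
pos=14: emit STAR '*'
pos=15: enter STRING mode
pos=15: emit STR "a" (now at pos=18)
pos=19: emit ID 'x' (now at pos=20)
pos=20: enter STRING mode
pos=20: emit STR "a" (now at pos=23)
pos=23: emit NUM '12' (now at pos=25)
pos=26: emit ID 'y' (now at pos=27)
DONE. 10 tokens: [STR, ID, NUM, RPAREN, STAR, STR, ID, STR, NUM, ID]

Answer: STR ID NUM RPAREN STAR STR ID STR NUM ID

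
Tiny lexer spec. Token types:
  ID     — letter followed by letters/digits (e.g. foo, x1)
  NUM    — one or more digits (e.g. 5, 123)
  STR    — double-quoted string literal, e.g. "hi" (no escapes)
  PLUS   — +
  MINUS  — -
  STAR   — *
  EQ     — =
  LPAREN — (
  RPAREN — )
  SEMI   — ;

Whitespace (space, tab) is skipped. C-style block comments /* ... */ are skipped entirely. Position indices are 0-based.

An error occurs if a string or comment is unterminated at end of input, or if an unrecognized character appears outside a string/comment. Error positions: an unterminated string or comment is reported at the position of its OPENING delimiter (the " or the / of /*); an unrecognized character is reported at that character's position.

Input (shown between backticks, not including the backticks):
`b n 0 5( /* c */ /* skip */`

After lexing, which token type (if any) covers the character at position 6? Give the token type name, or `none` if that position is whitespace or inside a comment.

pos=0: emit ID 'b' (now at pos=1)
pos=2: emit ID 'n' (now at pos=3)
pos=4: emit NUM '0' (now at pos=5)
pos=6: emit NUM '5' (now at pos=7)
pos=7: emit LPAREN '('
pos=9: enter COMMENT mode (saw '/*')
exit COMMENT mode (now at pos=16)
pos=17: enter COMMENT mode (saw '/*')
exit COMMENT mode (now at pos=27)
DONE. 5 tokens: [ID, ID, NUM, NUM, LPAREN]
Position 6: char is '5' -> NUM

Answer: NUM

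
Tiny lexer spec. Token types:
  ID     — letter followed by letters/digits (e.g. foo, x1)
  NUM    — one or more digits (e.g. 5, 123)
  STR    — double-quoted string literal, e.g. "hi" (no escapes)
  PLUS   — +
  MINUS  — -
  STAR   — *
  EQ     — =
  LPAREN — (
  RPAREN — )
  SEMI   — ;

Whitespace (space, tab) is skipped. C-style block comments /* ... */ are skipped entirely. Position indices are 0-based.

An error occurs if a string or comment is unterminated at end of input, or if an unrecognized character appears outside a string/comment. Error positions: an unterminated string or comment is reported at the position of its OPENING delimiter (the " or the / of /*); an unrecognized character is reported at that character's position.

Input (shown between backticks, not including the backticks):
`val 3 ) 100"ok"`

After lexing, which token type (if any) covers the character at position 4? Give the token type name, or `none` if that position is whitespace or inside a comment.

pos=0: emit ID 'val' (now at pos=3)
pos=4: emit NUM '3' (now at pos=5)
pos=6: emit RPAREN ')'
pos=8: emit NUM '100' (now at pos=11)
pos=11: enter STRING mode
pos=11: emit STR "ok" (now at pos=15)
DONE. 5 tokens: [ID, NUM, RPAREN, NUM, STR]
Position 4: char is '3' -> NUM

Answer: NUM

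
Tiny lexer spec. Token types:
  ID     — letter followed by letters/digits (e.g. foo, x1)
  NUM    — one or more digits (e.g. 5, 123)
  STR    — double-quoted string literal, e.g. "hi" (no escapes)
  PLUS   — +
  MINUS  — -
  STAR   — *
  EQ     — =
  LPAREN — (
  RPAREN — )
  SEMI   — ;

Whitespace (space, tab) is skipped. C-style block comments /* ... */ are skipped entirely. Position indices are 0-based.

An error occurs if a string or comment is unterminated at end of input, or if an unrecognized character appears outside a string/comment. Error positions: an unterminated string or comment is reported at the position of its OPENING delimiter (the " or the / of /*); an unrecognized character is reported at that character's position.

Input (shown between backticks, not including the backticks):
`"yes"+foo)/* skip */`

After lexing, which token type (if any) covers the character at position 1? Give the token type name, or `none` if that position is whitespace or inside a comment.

pos=0: enter STRING mode
pos=0: emit STR "yes" (now at pos=5)
pos=5: emit PLUS '+'
pos=6: emit ID 'foo' (now at pos=9)
pos=9: emit RPAREN ')'
pos=10: enter COMMENT mode (saw '/*')
exit COMMENT mode (now at pos=20)
DONE. 4 tokens: [STR, PLUS, ID, RPAREN]
Position 1: char is 'y' -> STR

Answer: STR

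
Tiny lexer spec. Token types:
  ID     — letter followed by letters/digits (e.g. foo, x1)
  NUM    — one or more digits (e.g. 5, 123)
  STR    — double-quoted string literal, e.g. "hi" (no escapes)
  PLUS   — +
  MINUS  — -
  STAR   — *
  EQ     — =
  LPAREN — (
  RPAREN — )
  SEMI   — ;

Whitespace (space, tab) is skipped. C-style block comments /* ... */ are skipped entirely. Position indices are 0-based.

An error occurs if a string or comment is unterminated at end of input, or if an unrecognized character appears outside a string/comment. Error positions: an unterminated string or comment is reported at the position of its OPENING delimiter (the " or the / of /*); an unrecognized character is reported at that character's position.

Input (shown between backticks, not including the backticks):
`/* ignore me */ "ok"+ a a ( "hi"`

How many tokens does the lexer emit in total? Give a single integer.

pos=0: enter COMMENT mode (saw '/*')
exit COMMENT mode (now at pos=15)
pos=16: enter STRING mode
pos=16: emit STR "ok" (now at pos=20)
pos=20: emit PLUS '+'
pos=22: emit ID 'a' (now at pos=23)
pos=24: emit ID 'a' (now at pos=25)
pos=26: emit LPAREN '('
pos=28: enter STRING mode
pos=28: emit STR "hi" (now at pos=32)
DONE. 6 tokens: [STR, PLUS, ID, ID, LPAREN, STR]

Answer: 6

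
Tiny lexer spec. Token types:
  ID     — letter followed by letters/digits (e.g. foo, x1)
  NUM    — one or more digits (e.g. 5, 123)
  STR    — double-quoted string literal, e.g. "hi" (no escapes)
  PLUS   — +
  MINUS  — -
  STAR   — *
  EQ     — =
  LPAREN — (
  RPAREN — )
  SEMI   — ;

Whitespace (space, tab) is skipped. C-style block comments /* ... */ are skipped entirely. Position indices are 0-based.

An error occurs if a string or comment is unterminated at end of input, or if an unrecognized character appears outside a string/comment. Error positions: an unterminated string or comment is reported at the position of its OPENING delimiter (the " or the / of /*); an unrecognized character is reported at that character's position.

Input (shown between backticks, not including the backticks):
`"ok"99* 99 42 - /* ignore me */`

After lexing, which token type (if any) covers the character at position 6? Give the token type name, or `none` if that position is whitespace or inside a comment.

pos=0: enter STRING mode
pos=0: emit STR "ok" (now at pos=4)
pos=4: emit NUM '99' (now at pos=6)
pos=6: emit STAR '*'
pos=8: emit NUM '99' (now at pos=10)
pos=11: emit NUM '42' (now at pos=13)
pos=14: emit MINUS '-'
pos=16: enter COMMENT mode (saw '/*')
exit COMMENT mode (now at pos=31)
DONE. 6 tokens: [STR, NUM, STAR, NUM, NUM, MINUS]
Position 6: char is '*' -> STAR

Answer: STAR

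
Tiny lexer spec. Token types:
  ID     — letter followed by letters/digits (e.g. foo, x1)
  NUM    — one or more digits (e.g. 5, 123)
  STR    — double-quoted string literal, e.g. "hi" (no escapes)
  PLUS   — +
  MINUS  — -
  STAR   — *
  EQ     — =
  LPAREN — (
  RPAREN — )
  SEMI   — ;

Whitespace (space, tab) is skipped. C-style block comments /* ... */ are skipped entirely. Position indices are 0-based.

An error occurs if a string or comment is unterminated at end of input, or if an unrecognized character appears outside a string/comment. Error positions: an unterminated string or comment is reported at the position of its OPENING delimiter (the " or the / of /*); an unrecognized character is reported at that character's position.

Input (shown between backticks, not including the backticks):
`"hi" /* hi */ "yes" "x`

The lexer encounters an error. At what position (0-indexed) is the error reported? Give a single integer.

pos=0: enter STRING mode
pos=0: emit STR "hi" (now at pos=4)
pos=5: enter COMMENT mode (saw '/*')
exit COMMENT mode (now at pos=13)
pos=14: enter STRING mode
pos=14: emit STR "yes" (now at pos=19)
pos=20: enter STRING mode
pos=20: ERROR — unterminated string

Answer: 20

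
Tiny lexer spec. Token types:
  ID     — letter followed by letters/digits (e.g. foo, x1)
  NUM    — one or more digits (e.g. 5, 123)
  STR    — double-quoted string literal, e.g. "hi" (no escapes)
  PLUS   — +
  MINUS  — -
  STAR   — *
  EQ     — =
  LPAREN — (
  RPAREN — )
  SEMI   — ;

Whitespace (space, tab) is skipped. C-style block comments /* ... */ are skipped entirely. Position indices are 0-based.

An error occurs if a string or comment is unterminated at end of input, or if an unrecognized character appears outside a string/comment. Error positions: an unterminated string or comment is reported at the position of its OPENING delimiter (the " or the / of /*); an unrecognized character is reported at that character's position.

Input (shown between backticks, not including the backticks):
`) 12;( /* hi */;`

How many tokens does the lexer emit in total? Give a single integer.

pos=0: emit RPAREN ')'
pos=2: emit NUM '12' (now at pos=4)
pos=4: emit SEMI ';'
pos=5: emit LPAREN '('
pos=7: enter COMMENT mode (saw '/*')
exit COMMENT mode (now at pos=15)
pos=15: emit SEMI ';'
DONE. 5 tokens: [RPAREN, NUM, SEMI, LPAREN, SEMI]

Answer: 5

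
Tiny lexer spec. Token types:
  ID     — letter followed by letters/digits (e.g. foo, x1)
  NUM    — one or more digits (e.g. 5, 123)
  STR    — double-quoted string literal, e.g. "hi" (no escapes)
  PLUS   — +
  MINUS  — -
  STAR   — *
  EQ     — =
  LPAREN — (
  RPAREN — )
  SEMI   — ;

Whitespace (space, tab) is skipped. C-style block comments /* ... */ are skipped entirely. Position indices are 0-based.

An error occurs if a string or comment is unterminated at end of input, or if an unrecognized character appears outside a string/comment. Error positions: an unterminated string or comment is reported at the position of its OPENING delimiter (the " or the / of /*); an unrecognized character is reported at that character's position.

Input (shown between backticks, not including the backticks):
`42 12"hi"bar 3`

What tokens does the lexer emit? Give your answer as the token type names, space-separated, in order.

Answer: NUM NUM STR ID NUM

Derivation:
pos=0: emit NUM '42' (now at pos=2)
pos=3: emit NUM '12' (now at pos=5)
pos=5: enter STRING mode
pos=5: emit STR "hi" (now at pos=9)
pos=9: emit ID 'bar' (now at pos=12)
pos=13: emit NUM '3' (now at pos=14)
DONE. 5 tokens: [NUM, NUM, STR, ID, NUM]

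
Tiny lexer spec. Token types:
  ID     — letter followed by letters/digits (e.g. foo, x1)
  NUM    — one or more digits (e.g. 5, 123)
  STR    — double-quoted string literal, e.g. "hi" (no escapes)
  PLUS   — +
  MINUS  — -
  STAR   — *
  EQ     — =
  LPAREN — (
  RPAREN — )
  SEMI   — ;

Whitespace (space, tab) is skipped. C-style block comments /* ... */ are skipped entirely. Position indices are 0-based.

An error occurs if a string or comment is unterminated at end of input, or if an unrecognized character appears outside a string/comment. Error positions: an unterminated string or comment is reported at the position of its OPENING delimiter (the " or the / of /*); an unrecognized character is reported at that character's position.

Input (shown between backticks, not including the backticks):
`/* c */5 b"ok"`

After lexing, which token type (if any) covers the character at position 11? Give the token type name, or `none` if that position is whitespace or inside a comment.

pos=0: enter COMMENT mode (saw '/*')
exit COMMENT mode (now at pos=7)
pos=7: emit NUM '5' (now at pos=8)
pos=9: emit ID 'b' (now at pos=10)
pos=10: enter STRING mode
pos=10: emit STR "ok" (now at pos=14)
DONE. 3 tokens: [NUM, ID, STR]
Position 11: char is 'o' -> STR

Answer: STR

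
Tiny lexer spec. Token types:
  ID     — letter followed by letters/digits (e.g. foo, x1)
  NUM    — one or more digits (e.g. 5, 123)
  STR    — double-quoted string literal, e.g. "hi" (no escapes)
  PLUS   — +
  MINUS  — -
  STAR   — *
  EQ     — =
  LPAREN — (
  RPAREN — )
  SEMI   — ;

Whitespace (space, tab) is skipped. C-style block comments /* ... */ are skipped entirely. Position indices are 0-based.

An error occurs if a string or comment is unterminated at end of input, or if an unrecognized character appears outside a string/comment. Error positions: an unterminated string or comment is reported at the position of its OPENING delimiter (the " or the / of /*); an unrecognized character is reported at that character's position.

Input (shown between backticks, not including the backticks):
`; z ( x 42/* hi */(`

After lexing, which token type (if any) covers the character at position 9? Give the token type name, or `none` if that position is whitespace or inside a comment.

Answer: NUM

Derivation:
pos=0: emit SEMI ';'
pos=2: emit ID 'z' (now at pos=3)
pos=4: emit LPAREN '('
pos=6: emit ID 'x' (now at pos=7)
pos=8: emit NUM '42' (now at pos=10)
pos=10: enter COMMENT mode (saw '/*')
exit COMMENT mode (now at pos=18)
pos=18: emit LPAREN '('
DONE. 6 tokens: [SEMI, ID, LPAREN, ID, NUM, LPAREN]
Position 9: char is '2' -> NUM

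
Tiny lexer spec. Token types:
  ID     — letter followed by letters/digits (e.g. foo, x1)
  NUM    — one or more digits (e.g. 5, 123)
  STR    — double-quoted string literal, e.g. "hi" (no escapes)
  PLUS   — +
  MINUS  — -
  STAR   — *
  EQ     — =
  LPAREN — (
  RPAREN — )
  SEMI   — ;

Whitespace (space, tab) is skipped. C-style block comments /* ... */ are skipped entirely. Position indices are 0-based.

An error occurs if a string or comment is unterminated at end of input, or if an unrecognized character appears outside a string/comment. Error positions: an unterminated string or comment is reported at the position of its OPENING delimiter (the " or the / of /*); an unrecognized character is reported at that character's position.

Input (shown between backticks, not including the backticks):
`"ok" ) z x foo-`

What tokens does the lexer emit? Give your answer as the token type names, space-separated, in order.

Answer: STR RPAREN ID ID ID MINUS

Derivation:
pos=0: enter STRING mode
pos=0: emit STR "ok" (now at pos=4)
pos=5: emit RPAREN ')'
pos=7: emit ID 'z' (now at pos=8)
pos=9: emit ID 'x' (now at pos=10)
pos=11: emit ID 'foo' (now at pos=14)
pos=14: emit MINUS '-'
DONE. 6 tokens: [STR, RPAREN, ID, ID, ID, MINUS]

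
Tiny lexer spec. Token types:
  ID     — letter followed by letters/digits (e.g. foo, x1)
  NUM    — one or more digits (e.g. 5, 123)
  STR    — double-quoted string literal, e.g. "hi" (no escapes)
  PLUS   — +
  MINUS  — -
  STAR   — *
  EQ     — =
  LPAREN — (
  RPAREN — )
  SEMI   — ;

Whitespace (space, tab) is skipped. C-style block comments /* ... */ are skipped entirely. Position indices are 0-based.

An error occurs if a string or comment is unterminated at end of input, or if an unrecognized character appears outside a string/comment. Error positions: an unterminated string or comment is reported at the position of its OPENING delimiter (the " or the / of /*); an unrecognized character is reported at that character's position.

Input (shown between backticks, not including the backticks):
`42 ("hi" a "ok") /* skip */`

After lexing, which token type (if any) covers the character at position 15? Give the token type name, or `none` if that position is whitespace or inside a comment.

pos=0: emit NUM '42' (now at pos=2)
pos=3: emit LPAREN '('
pos=4: enter STRING mode
pos=4: emit STR "hi" (now at pos=8)
pos=9: emit ID 'a' (now at pos=10)
pos=11: enter STRING mode
pos=11: emit STR "ok" (now at pos=15)
pos=15: emit RPAREN ')'
pos=17: enter COMMENT mode (saw '/*')
exit COMMENT mode (now at pos=27)
DONE. 6 tokens: [NUM, LPAREN, STR, ID, STR, RPAREN]
Position 15: char is ')' -> RPAREN

Answer: RPAREN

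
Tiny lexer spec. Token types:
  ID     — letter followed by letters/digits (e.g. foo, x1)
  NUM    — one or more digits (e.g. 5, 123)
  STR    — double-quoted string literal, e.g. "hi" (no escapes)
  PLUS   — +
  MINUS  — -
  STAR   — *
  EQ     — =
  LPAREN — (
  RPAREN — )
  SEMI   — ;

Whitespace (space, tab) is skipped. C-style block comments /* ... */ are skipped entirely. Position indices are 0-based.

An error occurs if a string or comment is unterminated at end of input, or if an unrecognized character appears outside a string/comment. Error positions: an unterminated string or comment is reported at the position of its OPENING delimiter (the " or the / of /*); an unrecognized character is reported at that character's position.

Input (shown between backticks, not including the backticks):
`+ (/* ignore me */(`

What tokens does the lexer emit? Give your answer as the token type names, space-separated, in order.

Answer: PLUS LPAREN LPAREN

Derivation:
pos=0: emit PLUS '+'
pos=2: emit LPAREN '('
pos=3: enter COMMENT mode (saw '/*')
exit COMMENT mode (now at pos=18)
pos=18: emit LPAREN '('
DONE. 3 tokens: [PLUS, LPAREN, LPAREN]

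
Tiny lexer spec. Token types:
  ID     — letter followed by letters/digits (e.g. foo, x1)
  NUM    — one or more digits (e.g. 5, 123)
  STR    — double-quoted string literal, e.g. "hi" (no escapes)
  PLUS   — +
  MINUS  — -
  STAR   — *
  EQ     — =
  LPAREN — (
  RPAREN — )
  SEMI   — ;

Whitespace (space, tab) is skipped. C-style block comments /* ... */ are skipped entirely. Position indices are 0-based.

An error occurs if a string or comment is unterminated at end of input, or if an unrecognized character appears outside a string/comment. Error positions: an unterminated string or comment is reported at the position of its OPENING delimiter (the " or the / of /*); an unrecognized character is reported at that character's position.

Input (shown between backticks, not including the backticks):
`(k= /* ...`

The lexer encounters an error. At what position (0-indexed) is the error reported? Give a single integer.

pos=0: emit LPAREN '('
pos=1: emit ID 'k' (now at pos=2)
pos=2: emit EQ '='
pos=4: enter COMMENT mode (saw '/*')
pos=4: ERROR — unterminated comment (reached EOF)

Answer: 4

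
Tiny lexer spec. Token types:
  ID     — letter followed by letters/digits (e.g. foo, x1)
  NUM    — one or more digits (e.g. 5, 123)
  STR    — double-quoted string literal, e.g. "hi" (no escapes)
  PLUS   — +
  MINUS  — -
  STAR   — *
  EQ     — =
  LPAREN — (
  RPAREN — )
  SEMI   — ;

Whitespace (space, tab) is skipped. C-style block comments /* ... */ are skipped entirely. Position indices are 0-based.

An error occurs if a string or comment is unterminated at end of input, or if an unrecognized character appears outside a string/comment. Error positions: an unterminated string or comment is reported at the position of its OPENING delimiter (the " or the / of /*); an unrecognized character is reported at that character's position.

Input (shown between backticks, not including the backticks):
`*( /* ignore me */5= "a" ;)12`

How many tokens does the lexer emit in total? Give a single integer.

Answer: 8

Derivation:
pos=0: emit STAR '*'
pos=1: emit LPAREN '('
pos=3: enter COMMENT mode (saw '/*')
exit COMMENT mode (now at pos=18)
pos=18: emit NUM '5' (now at pos=19)
pos=19: emit EQ '='
pos=21: enter STRING mode
pos=21: emit STR "a" (now at pos=24)
pos=25: emit SEMI ';'
pos=26: emit RPAREN ')'
pos=27: emit NUM '12' (now at pos=29)
DONE. 8 tokens: [STAR, LPAREN, NUM, EQ, STR, SEMI, RPAREN, NUM]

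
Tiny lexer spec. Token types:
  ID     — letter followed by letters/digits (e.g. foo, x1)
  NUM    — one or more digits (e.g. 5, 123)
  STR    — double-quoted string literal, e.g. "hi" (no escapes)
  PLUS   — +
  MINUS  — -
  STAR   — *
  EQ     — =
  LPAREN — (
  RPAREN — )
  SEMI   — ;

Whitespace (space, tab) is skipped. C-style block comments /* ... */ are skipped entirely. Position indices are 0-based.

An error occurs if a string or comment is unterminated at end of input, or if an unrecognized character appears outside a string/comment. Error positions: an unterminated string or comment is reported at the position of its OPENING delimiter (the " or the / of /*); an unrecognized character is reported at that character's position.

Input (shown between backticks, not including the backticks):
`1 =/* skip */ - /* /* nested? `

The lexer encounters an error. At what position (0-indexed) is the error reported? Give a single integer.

Answer: 16

Derivation:
pos=0: emit NUM '1' (now at pos=1)
pos=2: emit EQ '='
pos=3: enter COMMENT mode (saw '/*')
exit COMMENT mode (now at pos=13)
pos=14: emit MINUS '-'
pos=16: enter COMMENT mode (saw '/*')
pos=16: ERROR — unterminated comment (reached EOF)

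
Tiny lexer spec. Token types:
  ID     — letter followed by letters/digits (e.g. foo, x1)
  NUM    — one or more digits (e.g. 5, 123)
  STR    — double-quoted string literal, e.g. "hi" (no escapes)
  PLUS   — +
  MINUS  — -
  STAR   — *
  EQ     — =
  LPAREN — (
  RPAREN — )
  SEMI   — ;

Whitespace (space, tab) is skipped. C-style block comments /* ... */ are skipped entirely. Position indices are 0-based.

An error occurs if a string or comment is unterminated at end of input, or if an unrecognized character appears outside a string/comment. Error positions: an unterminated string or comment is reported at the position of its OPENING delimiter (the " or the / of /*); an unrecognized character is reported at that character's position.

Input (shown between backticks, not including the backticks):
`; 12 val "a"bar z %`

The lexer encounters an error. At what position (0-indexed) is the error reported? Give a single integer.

pos=0: emit SEMI ';'
pos=2: emit NUM '12' (now at pos=4)
pos=5: emit ID 'val' (now at pos=8)
pos=9: enter STRING mode
pos=9: emit STR "a" (now at pos=12)
pos=12: emit ID 'bar' (now at pos=15)
pos=16: emit ID 'z' (now at pos=17)
pos=18: ERROR — unrecognized char '%'

Answer: 18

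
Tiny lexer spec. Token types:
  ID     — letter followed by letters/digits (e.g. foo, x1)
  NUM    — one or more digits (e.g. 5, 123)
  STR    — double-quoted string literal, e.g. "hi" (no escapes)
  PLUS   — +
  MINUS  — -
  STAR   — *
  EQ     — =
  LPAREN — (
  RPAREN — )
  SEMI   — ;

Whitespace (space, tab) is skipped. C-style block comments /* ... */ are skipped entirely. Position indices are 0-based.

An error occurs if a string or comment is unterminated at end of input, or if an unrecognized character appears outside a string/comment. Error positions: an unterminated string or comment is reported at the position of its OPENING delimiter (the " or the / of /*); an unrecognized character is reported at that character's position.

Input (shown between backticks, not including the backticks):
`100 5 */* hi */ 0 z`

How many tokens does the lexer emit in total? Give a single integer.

Answer: 5

Derivation:
pos=0: emit NUM '100' (now at pos=3)
pos=4: emit NUM '5' (now at pos=5)
pos=6: emit STAR '*'
pos=7: enter COMMENT mode (saw '/*')
exit COMMENT mode (now at pos=15)
pos=16: emit NUM '0' (now at pos=17)
pos=18: emit ID 'z' (now at pos=19)
DONE. 5 tokens: [NUM, NUM, STAR, NUM, ID]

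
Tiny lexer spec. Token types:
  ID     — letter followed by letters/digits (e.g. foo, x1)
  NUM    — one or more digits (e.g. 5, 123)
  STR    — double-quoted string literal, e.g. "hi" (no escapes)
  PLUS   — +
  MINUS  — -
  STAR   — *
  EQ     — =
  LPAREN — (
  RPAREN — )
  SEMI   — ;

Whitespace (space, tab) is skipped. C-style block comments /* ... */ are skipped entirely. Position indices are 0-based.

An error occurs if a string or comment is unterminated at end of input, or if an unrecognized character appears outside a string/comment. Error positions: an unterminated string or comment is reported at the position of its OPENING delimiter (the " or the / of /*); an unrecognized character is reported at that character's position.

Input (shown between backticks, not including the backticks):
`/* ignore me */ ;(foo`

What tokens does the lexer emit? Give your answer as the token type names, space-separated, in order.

pos=0: enter COMMENT mode (saw '/*')
exit COMMENT mode (now at pos=15)
pos=16: emit SEMI ';'
pos=17: emit LPAREN '('
pos=18: emit ID 'foo' (now at pos=21)
DONE. 3 tokens: [SEMI, LPAREN, ID]

Answer: SEMI LPAREN ID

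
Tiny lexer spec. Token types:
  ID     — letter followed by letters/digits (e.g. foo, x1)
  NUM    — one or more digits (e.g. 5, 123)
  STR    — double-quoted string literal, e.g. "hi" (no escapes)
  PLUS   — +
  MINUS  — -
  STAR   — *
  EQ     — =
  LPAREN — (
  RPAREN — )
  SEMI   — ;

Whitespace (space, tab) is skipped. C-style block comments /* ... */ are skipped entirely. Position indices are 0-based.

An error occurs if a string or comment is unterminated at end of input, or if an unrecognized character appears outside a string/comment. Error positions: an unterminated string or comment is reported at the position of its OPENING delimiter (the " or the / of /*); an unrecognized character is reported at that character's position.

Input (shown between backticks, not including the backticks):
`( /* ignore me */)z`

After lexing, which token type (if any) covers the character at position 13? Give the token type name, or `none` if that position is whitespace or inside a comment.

Answer: none

Derivation:
pos=0: emit LPAREN '('
pos=2: enter COMMENT mode (saw '/*')
exit COMMENT mode (now at pos=17)
pos=17: emit RPAREN ')'
pos=18: emit ID 'z' (now at pos=19)
DONE. 3 tokens: [LPAREN, RPAREN, ID]
Position 13: char is 'e' -> none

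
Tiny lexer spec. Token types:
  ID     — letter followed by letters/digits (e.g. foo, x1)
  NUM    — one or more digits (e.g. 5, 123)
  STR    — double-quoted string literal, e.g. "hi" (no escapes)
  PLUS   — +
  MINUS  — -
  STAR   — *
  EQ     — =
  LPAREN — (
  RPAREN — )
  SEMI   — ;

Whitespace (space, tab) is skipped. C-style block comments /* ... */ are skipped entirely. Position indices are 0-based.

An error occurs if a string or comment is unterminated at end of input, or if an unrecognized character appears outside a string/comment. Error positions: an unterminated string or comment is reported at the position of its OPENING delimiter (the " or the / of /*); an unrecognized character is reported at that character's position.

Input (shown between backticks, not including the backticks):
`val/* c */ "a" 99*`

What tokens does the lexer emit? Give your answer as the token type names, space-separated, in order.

pos=0: emit ID 'val' (now at pos=3)
pos=3: enter COMMENT mode (saw '/*')
exit COMMENT mode (now at pos=10)
pos=11: enter STRING mode
pos=11: emit STR "a" (now at pos=14)
pos=15: emit NUM '99' (now at pos=17)
pos=17: emit STAR '*'
DONE. 4 tokens: [ID, STR, NUM, STAR]

Answer: ID STR NUM STAR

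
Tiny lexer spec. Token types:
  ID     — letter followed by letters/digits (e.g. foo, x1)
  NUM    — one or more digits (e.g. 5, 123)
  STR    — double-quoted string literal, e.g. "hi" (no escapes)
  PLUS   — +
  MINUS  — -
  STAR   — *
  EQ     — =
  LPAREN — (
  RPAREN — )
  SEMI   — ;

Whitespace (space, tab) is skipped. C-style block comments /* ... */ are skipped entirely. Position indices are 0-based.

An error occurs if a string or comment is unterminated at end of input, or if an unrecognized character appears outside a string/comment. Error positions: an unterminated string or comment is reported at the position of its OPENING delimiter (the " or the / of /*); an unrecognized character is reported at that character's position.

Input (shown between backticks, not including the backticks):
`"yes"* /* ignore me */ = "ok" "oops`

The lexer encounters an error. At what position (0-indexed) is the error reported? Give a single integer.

Answer: 30

Derivation:
pos=0: enter STRING mode
pos=0: emit STR "yes" (now at pos=5)
pos=5: emit STAR '*'
pos=7: enter COMMENT mode (saw '/*')
exit COMMENT mode (now at pos=22)
pos=23: emit EQ '='
pos=25: enter STRING mode
pos=25: emit STR "ok" (now at pos=29)
pos=30: enter STRING mode
pos=30: ERROR — unterminated string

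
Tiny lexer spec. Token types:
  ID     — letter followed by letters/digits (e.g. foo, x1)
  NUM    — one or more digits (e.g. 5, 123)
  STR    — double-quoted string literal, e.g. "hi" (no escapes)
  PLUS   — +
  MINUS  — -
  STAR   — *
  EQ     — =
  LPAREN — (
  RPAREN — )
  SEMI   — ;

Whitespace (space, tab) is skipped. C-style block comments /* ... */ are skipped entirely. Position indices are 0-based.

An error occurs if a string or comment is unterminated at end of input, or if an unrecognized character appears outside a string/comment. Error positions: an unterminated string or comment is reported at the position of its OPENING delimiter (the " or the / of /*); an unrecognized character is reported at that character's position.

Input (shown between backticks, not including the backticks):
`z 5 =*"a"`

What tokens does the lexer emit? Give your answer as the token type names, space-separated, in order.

Answer: ID NUM EQ STAR STR

Derivation:
pos=0: emit ID 'z' (now at pos=1)
pos=2: emit NUM '5' (now at pos=3)
pos=4: emit EQ '='
pos=5: emit STAR '*'
pos=6: enter STRING mode
pos=6: emit STR "a" (now at pos=9)
DONE. 5 tokens: [ID, NUM, EQ, STAR, STR]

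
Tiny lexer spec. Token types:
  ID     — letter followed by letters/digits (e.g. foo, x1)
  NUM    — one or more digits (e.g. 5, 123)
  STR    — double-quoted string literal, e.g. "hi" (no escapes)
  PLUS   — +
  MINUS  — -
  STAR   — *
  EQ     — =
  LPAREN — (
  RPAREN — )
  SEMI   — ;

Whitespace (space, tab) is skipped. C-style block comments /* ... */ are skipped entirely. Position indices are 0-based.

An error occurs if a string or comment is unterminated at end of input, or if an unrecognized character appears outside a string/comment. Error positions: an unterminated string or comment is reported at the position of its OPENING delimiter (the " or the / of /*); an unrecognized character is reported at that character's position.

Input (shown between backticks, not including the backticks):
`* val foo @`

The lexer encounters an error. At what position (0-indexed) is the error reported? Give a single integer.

Answer: 10

Derivation:
pos=0: emit STAR '*'
pos=2: emit ID 'val' (now at pos=5)
pos=6: emit ID 'foo' (now at pos=9)
pos=10: ERROR — unrecognized char '@'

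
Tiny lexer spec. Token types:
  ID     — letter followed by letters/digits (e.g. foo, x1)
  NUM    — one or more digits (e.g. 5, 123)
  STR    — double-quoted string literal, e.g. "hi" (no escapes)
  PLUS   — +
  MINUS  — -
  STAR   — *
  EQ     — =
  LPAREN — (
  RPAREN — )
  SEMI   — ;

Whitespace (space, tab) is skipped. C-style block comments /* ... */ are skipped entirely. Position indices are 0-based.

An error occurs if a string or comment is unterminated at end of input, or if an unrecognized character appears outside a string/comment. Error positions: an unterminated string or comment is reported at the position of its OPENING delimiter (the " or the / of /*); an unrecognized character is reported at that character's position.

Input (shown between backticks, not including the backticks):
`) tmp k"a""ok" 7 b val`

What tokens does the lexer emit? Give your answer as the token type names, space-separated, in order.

Answer: RPAREN ID ID STR STR NUM ID ID

Derivation:
pos=0: emit RPAREN ')'
pos=2: emit ID 'tmp' (now at pos=5)
pos=6: emit ID 'k' (now at pos=7)
pos=7: enter STRING mode
pos=7: emit STR "a" (now at pos=10)
pos=10: enter STRING mode
pos=10: emit STR "ok" (now at pos=14)
pos=15: emit NUM '7' (now at pos=16)
pos=17: emit ID 'b' (now at pos=18)
pos=19: emit ID 'val' (now at pos=22)
DONE. 8 tokens: [RPAREN, ID, ID, STR, STR, NUM, ID, ID]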